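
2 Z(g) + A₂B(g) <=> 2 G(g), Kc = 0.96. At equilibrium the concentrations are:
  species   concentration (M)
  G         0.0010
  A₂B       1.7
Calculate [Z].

[Z] = 7.8e-4 M

At equilibrium, Kc = [G]² / ([Z]²·[A₂B]) = 0.96.
(0.0010)² / (([Z])²·(1.7)) = 0.96
[Z]² = 6.13e-7 ⇒ [Z] = 7.8e-4 M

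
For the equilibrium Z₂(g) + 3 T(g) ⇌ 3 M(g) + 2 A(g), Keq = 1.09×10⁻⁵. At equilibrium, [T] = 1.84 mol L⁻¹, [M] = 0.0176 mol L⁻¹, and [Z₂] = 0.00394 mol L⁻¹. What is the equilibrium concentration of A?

At equilibrium, Keq = [M]³·[A]² / ([Z₂]·[T]³) = 1.09×10⁻⁵.
(0.0176)³·([A])² / ((0.00394)·(1.84)³) = 1.09×10⁻⁵
[A]² = 0.0491 ⇒ [A] = 0.222 mol L⁻¹

[A] = 0.222 mol L⁻¹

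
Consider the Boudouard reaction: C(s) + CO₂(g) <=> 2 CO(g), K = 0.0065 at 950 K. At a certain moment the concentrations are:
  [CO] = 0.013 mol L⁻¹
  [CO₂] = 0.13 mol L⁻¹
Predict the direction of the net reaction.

in the forward direction

(C is a pure solid — omitted from Q.)
Q = [CO]² / [CO₂] = (0.013)² / (0.13) = 0.0013
Q = 0.0013 < K = 0.0065, so the forward reaction proceeds.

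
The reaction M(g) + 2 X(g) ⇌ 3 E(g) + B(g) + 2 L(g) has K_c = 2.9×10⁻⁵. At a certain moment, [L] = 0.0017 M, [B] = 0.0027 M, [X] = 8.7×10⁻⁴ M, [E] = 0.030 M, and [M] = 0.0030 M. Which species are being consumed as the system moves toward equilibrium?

E, B, L (products)

Q_c = [E]³·[B]·[L]² / ([M]·[X]²) = (0.030)³·(0.0027)·(0.0017)² / ((0.0030)·(8.7×10⁻⁴)²) = 9.3×10⁻⁵
Q_c = 9.3×10⁻⁵ > K_c = 2.9×10⁻⁵: net reverse reaction.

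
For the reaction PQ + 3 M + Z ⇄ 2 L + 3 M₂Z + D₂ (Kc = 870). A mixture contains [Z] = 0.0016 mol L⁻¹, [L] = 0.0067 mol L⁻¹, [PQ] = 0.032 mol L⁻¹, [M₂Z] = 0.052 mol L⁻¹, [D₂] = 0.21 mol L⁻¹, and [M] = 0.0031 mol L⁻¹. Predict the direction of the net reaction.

at equilibrium

Qc = [L]²·[M₂Z]³·[D₂] / ([PQ]·[M]³·[Z]) = (0.0067)²·(0.052)³·(0.21) / ((0.032)·(0.0031)³·(0.0016)) = 870
Qc = 870 = Kc, so the system is already at equilibrium.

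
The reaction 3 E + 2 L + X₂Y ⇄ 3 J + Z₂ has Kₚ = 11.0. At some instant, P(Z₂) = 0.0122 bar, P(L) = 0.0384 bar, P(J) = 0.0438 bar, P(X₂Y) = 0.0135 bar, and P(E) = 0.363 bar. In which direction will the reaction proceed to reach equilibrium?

Qₚ = P(J)³·P(Z₂) / (P(E)³·P(L)²·P(X₂Y)) = (0.0438)³·(0.0122) / ((0.363)³·(0.0384)²·(0.0135)) = 1.08
Qₚ = 1.08 < Kₚ = 11.0, so the forward reaction proceeds.

forward (toward products)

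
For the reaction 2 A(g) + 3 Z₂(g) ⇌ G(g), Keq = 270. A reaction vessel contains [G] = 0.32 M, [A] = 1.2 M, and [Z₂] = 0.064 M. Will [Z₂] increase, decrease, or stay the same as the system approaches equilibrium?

increase

Q = [G] / ([A]²·[Z₂]³) = (0.32) / ((1.2)²·(0.064)³) = 850
Q = 850 > Keq = 270: net reverse reaction.
Z₂ is a reactant, so it increases.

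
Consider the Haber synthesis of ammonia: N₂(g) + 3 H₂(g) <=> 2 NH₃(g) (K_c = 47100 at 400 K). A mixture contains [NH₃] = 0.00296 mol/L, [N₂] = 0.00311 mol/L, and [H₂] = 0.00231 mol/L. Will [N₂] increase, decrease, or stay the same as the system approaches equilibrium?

Q_c = [NH₃]² / ([N₂]·[H₂]³) = (0.00296)² / ((0.00311)·(0.00231)³) = 2.29×10⁵
Q_c = 2.29×10⁵ > K_c = 47100: net reverse reaction.
N₂ is a reactant, so it increases.

increase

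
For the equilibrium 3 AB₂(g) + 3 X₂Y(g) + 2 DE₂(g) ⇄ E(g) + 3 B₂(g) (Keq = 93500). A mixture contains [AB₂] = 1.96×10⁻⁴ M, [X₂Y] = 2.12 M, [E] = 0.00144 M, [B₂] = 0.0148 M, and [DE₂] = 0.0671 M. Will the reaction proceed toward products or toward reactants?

Q = [E]·[B₂]³ / ([AB₂]³·[X₂Y]³·[DE₂]²) = (0.00144)·(0.0148)³ / ((1.96×10⁻⁴)³·(2.12)³·(0.0671)²) = 14500
Q = 14500 < Keq = 93500, so the forward reaction proceeds.

forward (toward products)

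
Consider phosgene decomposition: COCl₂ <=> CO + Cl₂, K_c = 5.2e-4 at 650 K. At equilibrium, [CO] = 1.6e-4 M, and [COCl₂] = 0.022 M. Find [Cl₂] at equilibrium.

At equilibrium, K_c = [CO]·[Cl₂] / [COCl₂] = 5.2e-4.
(1.6e-4)·([Cl₂]) / (0.022) = 5.2e-4
[Cl₂] = 0.0715 = 0.072 M

[Cl₂] = 0.072 M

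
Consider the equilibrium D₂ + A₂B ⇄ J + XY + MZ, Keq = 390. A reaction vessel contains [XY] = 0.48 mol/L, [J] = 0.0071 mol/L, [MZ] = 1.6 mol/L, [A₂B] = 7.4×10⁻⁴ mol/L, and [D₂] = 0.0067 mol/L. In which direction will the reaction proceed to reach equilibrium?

to the left

Q = [J]·[XY]·[MZ] / ([D₂]·[A₂B]) = (0.0071)·(0.48)·(1.6) / ((0.0067)·(7.4×10⁻⁴)) = 1100
Q = 1100 > Keq = 390, so the reverse reaction proceeds.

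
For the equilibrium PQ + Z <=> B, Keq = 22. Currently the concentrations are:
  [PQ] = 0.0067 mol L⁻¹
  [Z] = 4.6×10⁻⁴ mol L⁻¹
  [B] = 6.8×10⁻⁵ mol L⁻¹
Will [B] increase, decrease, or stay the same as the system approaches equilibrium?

Q = [B] / ([PQ]·[Z]) = (6.8×10⁻⁵) / ((0.0067)·(4.6×10⁻⁴)) = 22
Q = 22 = Keq; the system is at equilibrium.

stay the same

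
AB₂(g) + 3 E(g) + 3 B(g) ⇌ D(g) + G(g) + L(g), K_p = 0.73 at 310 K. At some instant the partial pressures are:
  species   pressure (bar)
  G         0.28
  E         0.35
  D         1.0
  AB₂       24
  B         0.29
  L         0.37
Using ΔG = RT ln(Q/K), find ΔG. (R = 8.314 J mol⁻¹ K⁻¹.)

Q_p = P(D)·P(G)·P(L) / (P(AB₂)·P(E)³·P(B)³) = (1.0)·(0.28)·(0.37) / ((24)·(0.35)³·(0.29)³) = 4.13
ΔG = RT ln(Q_p/K_p) = (8.314 J mol⁻¹ K⁻¹)(310 K) × ln(4.13/0.73)
   = (2.577 kJ/mol)(1.733) = 4.47 kJ/mol
ΔG > 0, so the forward reaction is non-spontaneous (proceeds in reverse).

ΔG = 4.47 kJ/mol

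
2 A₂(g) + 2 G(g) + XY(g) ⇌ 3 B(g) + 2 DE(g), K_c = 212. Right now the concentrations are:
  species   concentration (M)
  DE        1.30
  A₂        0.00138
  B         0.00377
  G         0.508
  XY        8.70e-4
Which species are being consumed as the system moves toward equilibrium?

none (at equilibrium)

Q_c = [B]³·[DE]² / ([A₂]²·[G]²·[XY]) = (0.00377)³·(1.30)² / ((0.00138)²·(0.508)²·(8.70e-4)) = 212
Q_c = 212 = K_c; the system is at equilibrium.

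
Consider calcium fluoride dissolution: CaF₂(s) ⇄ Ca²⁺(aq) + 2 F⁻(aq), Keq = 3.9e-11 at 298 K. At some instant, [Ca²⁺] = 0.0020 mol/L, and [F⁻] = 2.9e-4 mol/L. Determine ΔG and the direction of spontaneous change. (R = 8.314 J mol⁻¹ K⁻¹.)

(CaF₂ is a pure solid — omitted from Q.)
Q = [Ca²⁺]·[F⁻]² = (0.0020)·(2.9e-4)² = 1.68e-10
ΔG = RT ln(Q/Keq) = (8.314 J mol⁻¹ K⁻¹)(298 K) × ln(1.68e-10/3.9e-11)
   = (2.478 kJ/mol)(1.460) = 3.62 kJ/mol
ΔG > 0, so the forward reaction is non-spontaneous (proceeds in reverse).

ΔG = 3.62 kJ/mol; the forward reaction is non-spontaneous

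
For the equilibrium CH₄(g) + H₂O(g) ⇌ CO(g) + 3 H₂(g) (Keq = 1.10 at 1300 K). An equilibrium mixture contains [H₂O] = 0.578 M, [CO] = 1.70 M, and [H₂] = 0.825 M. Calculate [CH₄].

[CH₄] = 1.50 M

At equilibrium, Keq = [CO]·[H₂]³ / ([CH₄]·[H₂O]) = 1.10.
(1.70)·(0.825)³ / (([CH₄])·(0.578)) = 1.10
[CH₄] = 1.50 M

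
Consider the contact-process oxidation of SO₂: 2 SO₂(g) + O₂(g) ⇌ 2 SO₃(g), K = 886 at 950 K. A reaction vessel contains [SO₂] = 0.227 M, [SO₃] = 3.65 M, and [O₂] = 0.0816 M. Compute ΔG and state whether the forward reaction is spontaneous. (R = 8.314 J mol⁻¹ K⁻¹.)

ΔG = 10.1 kJ/mol; the forward reaction is non-spontaneous

Q = [SO₃]² / ([SO₂]²·[O₂]) = (3.65)² / ((0.227)²·(0.0816)) = 3170
ΔG = RT ln(Q/K) = (8.314 J mol⁻¹ K⁻¹)(950 K) × ln(3170/886)
   = (7.898 kJ/mol)(1.275) = 10.1 kJ/mol
ΔG > 0, so the forward reaction is non-spontaneous (proceeds in reverse).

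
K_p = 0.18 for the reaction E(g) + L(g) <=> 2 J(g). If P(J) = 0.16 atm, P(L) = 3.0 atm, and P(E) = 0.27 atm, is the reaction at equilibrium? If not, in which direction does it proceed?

Q_p = P(J)² / (P(E)·P(L)) = (0.16)² / ((0.27)·(3.0)) = 0.032
Q_p = 0.032 < K_p = 0.18, so the forward reaction proceeds.

toward products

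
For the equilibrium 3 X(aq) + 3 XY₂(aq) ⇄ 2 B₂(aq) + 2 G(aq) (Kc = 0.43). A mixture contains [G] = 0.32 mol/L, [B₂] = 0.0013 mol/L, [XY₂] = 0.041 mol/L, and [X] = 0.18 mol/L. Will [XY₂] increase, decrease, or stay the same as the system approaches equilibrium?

stay the same

Qc = [B₂]²·[G]² / ([X]³·[XY₂]³) = (0.0013)²·(0.32)² / ((0.18)³·(0.041)³) = 0.43
Qc = 0.43 = Kc; the system is at equilibrium.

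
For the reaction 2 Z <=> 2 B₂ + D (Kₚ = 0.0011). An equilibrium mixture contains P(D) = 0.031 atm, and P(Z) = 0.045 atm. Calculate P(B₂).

At equilibrium, Kₚ = P(B₂)²·P(D) / P(Z)² = 0.0011.
(P(B₂))²·(0.031) / (0.045)² = 0.0011
P(B₂)² = 7.19e-5 ⇒ P(B₂) = 0.0085 atm

P(B₂) = 0.0085 atm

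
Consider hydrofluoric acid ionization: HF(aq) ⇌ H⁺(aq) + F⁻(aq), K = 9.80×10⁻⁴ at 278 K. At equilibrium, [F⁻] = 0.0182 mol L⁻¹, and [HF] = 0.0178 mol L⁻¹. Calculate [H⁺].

[H⁺] = 9.58×10⁻⁴ mol L⁻¹

At equilibrium, K = [H⁺]·[F⁻] / [HF] = 9.80×10⁻⁴.
([H⁺])·(0.0182) / (0.0178) = 9.80×10⁻⁴
[H⁺] = 9.58×10⁻⁴ mol L⁻¹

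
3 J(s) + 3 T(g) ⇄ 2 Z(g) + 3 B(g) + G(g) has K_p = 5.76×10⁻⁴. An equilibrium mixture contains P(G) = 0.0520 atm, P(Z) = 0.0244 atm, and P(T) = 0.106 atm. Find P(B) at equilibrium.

P(B) = 0.281 atm

(J is a pure solid — omitted from K_p.)
At equilibrium, K_p = P(Z)²·P(B)³·P(G) / P(T)³ = 5.76×10⁻⁴.
(0.0244)²·(P(B))³·(0.0520) / (0.106)³ = 5.76×10⁻⁴
P(B)³ = 0.0222 ⇒ P(B) = 0.281 atm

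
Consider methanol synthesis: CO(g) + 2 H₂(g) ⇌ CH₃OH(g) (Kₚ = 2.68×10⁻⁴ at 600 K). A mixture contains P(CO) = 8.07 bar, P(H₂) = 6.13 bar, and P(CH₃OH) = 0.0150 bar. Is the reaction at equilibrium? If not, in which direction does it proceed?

to the right

Qₚ = P(CH₃OH) / (P(CO)·P(H₂)²) = (0.0150) / ((8.07)·(6.13)²) = 4.95×10⁻⁵
Qₚ = 4.95×10⁻⁵ < Kₚ = 2.68×10⁻⁴, so the forward reaction proceeds.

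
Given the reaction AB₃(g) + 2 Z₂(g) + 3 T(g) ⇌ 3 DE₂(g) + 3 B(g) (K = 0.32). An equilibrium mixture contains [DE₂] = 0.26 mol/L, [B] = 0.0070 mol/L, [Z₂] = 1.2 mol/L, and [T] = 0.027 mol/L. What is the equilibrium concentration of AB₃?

[AB₃] = 6.6×10⁻⁴ mol/L

At equilibrium, K = [DE₂]³·[B]³ / ([AB₃]·[Z₂]²·[T]³) = 0.32.
(0.26)³·(0.0070)³ / (([AB₃])·(1.2)²·(0.027)³) = 0.32
[AB₃] = 6.65×10⁻⁴ = 6.6×10⁻⁴ mol/L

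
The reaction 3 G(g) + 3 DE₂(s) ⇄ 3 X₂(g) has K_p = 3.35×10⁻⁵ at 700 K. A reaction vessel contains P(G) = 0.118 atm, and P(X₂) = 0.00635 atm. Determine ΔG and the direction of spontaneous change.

(DE₂ is a pure solid — omitted from Q_p.)
Q_p = P(X₂)³ / P(G)³ = (0.00635)³ / (0.118)³ = 1.56×10⁻⁴
ΔG = RT ln(Q_p/K_p) = (8.314 J mol⁻¹ K⁻¹)(700 K) × ln(1.56×10⁻⁴/3.35×10⁻⁵)
   = (5.820 kJ/mol)(1.538) = 8.95 kJ/mol
ΔG > 0, so the forward reaction is non-spontaneous (proceeds in reverse).

ΔG = 8.95 kJ/mol; the forward reaction is non-spontaneous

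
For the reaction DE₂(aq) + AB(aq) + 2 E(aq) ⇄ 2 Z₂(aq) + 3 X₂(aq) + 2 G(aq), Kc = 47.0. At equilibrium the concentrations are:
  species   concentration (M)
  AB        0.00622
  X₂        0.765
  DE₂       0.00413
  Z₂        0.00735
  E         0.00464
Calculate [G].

[G] = 0.0328 M

At equilibrium, Kc = [Z₂]²·[X₂]³·[G]² / ([DE₂]·[AB]·[E]²) = 47.0.
(0.00735)²·(0.765)³·([G])² / ((0.00413)·(0.00622)·(0.00464)²) = 47.0
[G]² = 0.00107 ⇒ [G] = 0.0328 M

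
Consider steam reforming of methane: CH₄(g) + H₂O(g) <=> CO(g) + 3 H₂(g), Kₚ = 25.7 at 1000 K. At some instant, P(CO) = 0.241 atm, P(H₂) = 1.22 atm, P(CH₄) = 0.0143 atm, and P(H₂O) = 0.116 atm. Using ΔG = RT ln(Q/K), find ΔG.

Qₚ = P(CO)·P(H₂)³ / (P(CH₄)·P(H₂O)) = (0.241)·(1.22)³ / ((0.0143)·(0.116)) = 264
ΔG = RT ln(Qₚ/Kₚ) = (8.314 J mol⁻¹ K⁻¹)(1000 K) × ln(264/25.7)
   = (8.314 kJ/mol)(2.329) = 19.4 kJ/mol
ΔG > 0, so the forward reaction is non-spontaneous (proceeds in reverse).

ΔG = 19.4 kJ/mol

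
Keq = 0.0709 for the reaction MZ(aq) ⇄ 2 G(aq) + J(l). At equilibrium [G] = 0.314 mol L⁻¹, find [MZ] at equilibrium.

[MZ] = 1.39 mol L⁻¹

(J is a pure liquid — omitted from Keq.)
At equilibrium, Keq = [G]² / [MZ] = 0.0709.
(0.314)² / ([MZ]) = 0.0709
[MZ] = 1.39 mol L⁻¹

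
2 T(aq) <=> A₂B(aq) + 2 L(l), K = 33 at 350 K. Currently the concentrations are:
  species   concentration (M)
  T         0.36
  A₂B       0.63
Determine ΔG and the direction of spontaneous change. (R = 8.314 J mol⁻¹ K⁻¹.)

(L is a pure liquid — omitted from Q.)
Q = [A₂B] / [T]² = (0.63) / (0.36)² = 4.86
ΔG = RT ln(Q/K) = (8.314 J mol⁻¹ K⁻¹)(350 K) × ln(4.86/33)
   = (2.910 kJ/mol)(-1.915) = -5.57 kJ/mol
ΔG < 0, so the forward reaction is spontaneous (proceeds forward).

ΔG = -5.57 kJ/mol; the forward reaction is spontaneous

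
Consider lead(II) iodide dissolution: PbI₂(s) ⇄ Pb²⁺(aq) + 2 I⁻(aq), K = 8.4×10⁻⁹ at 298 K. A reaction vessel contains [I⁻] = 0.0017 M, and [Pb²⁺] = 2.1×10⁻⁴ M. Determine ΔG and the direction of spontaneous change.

ΔG = -6.51 kJ/mol; the forward reaction is spontaneous

(PbI₂ is a pure solid — omitted from Q.)
Q = [Pb²⁺]·[I⁻]² = (2.1×10⁻⁴)·(0.0017)² = 6.07×10⁻¹⁰
ΔG = RT ln(Q/K) = (8.314 J mol⁻¹ K⁻¹)(298 K) × ln(6.07×10⁻¹⁰/8.4×10⁻⁹)
   = (2.478 kJ/mol)(-2.627) = -6.51 kJ/mol
ΔG < 0, so the forward reaction is spontaneous (proceeds forward).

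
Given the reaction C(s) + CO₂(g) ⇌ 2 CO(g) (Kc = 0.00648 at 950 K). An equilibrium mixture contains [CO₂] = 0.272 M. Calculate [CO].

[CO] = 0.0420 M

(C is a pure solid — omitted from Kc.)
At equilibrium, Kc = [CO]² / [CO₂] = 0.00648.
([CO])² / (0.272) = 0.00648
[CO]² = 0.00176 ⇒ [CO] = 0.0420 M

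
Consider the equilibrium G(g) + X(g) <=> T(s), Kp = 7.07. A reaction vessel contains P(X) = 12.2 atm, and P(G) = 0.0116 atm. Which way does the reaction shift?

(T is a pure solid — omitted from Qp.)
Qp = 1 / (P(G)·P(X)) = 1 / ((0.0116)·(12.2)) = 7.07
Qp = 7.07 = Kp, so the system is already at equilibrium.

neither direction; the system is at equilibrium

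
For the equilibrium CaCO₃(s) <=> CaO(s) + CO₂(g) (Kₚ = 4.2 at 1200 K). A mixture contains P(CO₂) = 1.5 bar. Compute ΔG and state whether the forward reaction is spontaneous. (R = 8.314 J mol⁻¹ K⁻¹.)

ΔG = -10.3 kJ/mol; the forward reaction is spontaneous

(CaCO₃, CaO are pure solids — omitted from Qₚ.)
Qₚ = P(CO₂) = 1.50
ΔG = RT ln(Qₚ/Kₚ) = (8.314 J mol⁻¹ K⁻¹)(1200 K) × ln(1.50/4.2)
   = (9.977 kJ/mol)(-1.030) = -10.3 kJ/mol
ΔG < 0, so the forward reaction is spontaneous (proceeds forward).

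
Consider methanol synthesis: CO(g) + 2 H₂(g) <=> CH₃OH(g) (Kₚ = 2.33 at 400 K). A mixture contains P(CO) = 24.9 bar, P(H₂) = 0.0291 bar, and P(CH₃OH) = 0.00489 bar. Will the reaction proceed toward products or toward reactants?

toward products

Qₚ = P(CH₃OH) / (P(CO)·P(H₂)²) = (0.00489) / ((24.9)·(0.0291)²) = 0.232
Qₚ = 0.232 < Kₚ = 2.33, so the forward reaction proceeds.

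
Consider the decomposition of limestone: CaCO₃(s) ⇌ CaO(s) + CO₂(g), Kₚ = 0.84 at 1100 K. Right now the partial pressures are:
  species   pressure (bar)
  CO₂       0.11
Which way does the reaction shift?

toward products

(CaCO₃, CaO are pure solids — omitted from Qₚ.)
Qₚ = P(CO₂) = 0.11
Qₚ = 0.11 < Kₚ = 0.84, so the forward reaction proceeds.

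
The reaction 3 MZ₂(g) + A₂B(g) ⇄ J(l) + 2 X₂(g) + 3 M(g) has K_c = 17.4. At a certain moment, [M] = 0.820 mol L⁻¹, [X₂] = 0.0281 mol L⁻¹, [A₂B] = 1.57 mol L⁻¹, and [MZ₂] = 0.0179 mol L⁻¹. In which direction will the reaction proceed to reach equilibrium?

to the left

(J is a pure liquid — omitted from Q_c.)
Q_c = [X₂]²·[M]³ / ([MZ₂]³·[A₂B]) = (0.0281)²·(0.820)³ / ((0.0179)³·(1.57)) = 48.3
Q_c = 48.3 > K_c = 17.4, so the reverse reaction proceeds.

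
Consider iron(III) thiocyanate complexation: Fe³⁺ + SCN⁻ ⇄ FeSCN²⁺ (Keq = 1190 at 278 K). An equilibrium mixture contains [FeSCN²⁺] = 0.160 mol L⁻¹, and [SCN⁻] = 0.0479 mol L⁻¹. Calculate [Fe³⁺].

[Fe³⁺] = 0.00281 mol L⁻¹

At equilibrium, Keq = [FeSCN²⁺] / ([Fe³⁺]·[SCN⁻]) = 1190.
(0.160) / (([Fe³⁺])·(0.0479)) = 1190
[Fe³⁺] = 0.00281 mol L⁻¹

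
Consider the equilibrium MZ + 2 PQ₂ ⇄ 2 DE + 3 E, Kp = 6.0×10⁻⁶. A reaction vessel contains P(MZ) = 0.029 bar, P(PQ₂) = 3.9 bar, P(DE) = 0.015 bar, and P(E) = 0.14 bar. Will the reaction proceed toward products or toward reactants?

in the forward direction

Qp = P(DE)²·P(E)³ / (P(MZ)·P(PQ₂)²) = (0.015)²·(0.14)³ / ((0.029)·(3.9)²) = 1.4×10⁻⁶
Qp = 1.4×10⁻⁶ < Kp = 6.0×10⁻⁶, so the forward reaction proceeds.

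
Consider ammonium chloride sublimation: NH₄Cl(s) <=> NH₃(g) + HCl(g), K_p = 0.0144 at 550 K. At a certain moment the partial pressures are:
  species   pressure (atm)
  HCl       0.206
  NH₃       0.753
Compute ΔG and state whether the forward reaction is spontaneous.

ΔG = 10.9 kJ/mol; the forward reaction is non-spontaneous

(NH₄Cl is a pure solid — omitted from Q_p.)
Q_p = P(NH₃)·P(HCl) = (0.753)·(0.206) = 0.155
ΔG = RT ln(Q_p/K_p) = (8.314 J mol⁻¹ K⁻¹)(550 K) × ln(0.155/0.0144)
   = (4.573 kJ/mol)(2.376) = 10.9 kJ/mol
ΔG > 0, so the forward reaction is non-spontaneous (proceeds in reverse).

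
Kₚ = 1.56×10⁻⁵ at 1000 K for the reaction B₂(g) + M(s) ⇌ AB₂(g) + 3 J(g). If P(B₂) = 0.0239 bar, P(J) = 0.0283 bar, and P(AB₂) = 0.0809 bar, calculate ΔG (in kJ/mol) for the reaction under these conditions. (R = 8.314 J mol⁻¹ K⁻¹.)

(M is a pure solid — omitted from Qₚ.)
Qₚ = P(AB₂)·P(J)³ / P(B₂) = (0.0809)·(0.0283)³ / (0.0239) = 7.67×10⁻⁵
ΔG = RT ln(Qₚ/Kₚ) = (8.314 J mol⁻¹ K⁻¹)(1000 K) × ln(7.67×10⁻⁵/1.56×10⁻⁵)
   = (8.314 kJ/mol)(1.593) = 13.2 kJ/mol
ΔG > 0, so the forward reaction is non-spontaneous (proceeds in reverse).

ΔG = 13.2 kJ/mol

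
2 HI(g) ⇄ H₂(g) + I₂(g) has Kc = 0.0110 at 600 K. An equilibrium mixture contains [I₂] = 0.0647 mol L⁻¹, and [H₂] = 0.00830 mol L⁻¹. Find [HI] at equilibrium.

[HI] = 0.221 mol L⁻¹

At equilibrium, Kc = [H₂]·[I₂] / [HI]² = 0.0110.
(0.00830)·(0.0647) / ([HI])² = 0.0110
[HI]² = 0.0488 ⇒ [HI] = 0.221 mol L⁻¹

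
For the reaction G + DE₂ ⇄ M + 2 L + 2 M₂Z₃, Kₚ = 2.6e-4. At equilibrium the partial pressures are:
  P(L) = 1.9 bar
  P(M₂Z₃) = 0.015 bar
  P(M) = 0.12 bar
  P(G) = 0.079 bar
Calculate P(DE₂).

At equilibrium, Kₚ = P(M)·P(L)²·P(M₂Z₃)² / (P(G)·P(DE₂)) = 2.6e-4.
(0.12)·(1.9)²·(0.015)² / ((0.079)·(P(DE₂))) = 2.6e-4
P(DE₂) = 4.75 = 4.7 bar

P(DE₂) = 4.7 bar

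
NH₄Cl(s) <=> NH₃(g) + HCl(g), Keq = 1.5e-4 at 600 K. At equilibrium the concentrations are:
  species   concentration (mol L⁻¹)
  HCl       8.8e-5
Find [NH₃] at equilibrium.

[NH₃] = 1.7 mol L⁻¹

(NH₄Cl is a pure solid — omitted from Keq.)
At equilibrium, Keq = [NH₃]·[HCl] = 1.5e-4.
([NH₃])·(8.8e-5) = 1.5e-4
[NH₃] = 1.70 = 1.7 mol L⁻¹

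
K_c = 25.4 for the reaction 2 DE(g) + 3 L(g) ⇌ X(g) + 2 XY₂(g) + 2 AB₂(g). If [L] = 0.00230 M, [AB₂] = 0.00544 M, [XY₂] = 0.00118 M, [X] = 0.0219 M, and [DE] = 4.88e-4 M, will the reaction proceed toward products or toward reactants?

toward reactants

Q_c = [X]·[XY₂]²·[AB₂]² / ([DE]²·[L]³) = (0.0219)·(0.00118)²·(0.00544)² / ((4.88e-4)²·(0.00230)³) = 311
Q_c = 311 > K_c = 25.4, so the reverse reaction proceeds.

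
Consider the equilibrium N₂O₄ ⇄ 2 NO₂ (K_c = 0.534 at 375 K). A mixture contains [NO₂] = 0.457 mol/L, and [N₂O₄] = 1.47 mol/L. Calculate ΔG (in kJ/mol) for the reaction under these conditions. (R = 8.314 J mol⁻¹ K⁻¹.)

ΔG = -4.13 kJ/mol

Q_c = [NO₂]² / [N₂O₄] = (0.457)² / (1.47) = 0.142
ΔG = RT ln(Q_c/K_c) = (8.314 J mol⁻¹ K⁻¹)(375 K) × ln(0.142/0.534)
   = (3.118 kJ/mol)(-1.325) = -4.13 kJ/mol
ΔG < 0, so the forward reaction is spontaneous (proceeds forward).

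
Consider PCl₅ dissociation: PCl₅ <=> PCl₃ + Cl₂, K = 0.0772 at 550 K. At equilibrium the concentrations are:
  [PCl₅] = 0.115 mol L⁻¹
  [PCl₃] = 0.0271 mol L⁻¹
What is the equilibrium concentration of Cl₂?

[Cl₂] = 0.328 mol L⁻¹

At equilibrium, K = [PCl₃]·[Cl₂] / [PCl₅] = 0.0772.
(0.0271)·([Cl₂]) / (0.115) = 0.0772
[Cl₂] = 0.328 mol L⁻¹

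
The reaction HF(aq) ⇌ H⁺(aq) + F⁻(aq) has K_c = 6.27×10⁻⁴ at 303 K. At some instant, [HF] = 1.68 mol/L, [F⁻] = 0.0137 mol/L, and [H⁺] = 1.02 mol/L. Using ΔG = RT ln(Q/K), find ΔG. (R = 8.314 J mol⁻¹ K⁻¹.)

Q_c = [H⁺]·[F⁻] / [HF] = (1.02)·(0.0137) / (1.68) = 0.00832
ΔG = RT ln(Q_c/K_c) = (8.314 J mol⁻¹ K⁻¹)(303 K) × ln(0.00832/6.27×10⁻⁴)
   = (2.519 kJ/mol)(2.585) = 6.51 kJ/mol
ΔG > 0, so the forward reaction is non-spontaneous (proceeds in reverse).

ΔG = 6.51 kJ/mol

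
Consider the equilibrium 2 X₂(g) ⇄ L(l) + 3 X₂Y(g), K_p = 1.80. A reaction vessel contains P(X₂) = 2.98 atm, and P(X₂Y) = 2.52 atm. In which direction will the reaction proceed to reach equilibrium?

neither direction; the system is at equilibrium

(L is a pure liquid — omitted from Q_p.)
Q_p = P(X₂Y)³ / P(X₂)² = (2.52)³ / (2.98)² = 1.80
Q_p = 1.80 = K_p, so the system is already at equilibrium.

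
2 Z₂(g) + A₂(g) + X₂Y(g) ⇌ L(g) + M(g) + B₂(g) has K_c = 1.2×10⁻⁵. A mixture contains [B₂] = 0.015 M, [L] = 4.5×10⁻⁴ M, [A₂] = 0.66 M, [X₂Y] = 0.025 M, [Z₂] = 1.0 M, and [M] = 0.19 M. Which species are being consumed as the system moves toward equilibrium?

Q_c = [L]·[M]·[B₂] / ([Z₂]²·[A₂]·[X₂Y]) = (4.5×10⁻⁴)·(0.19)·(0.015) / ((1.0)²·(0.66)·(0.025)) = 7.8×10⁻⁵
Q_c = 7.8×10⁻⁵ > K_c = 1.2×10⁻⁵: net reverse reaction.

L, M, B₂ (products)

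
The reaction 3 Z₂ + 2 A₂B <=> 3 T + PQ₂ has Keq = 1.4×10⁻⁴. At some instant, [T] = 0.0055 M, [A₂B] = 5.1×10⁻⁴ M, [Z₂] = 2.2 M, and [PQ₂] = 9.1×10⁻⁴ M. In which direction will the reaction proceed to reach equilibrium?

toward products

Q = [T]³·[PQ₂] / ([Z₂]³·[A₂B]²) = (0.0055)³·(9.1×10⁻⁴) / ((2.2)³·(5.1×10⁻⁴)²) = 5.5×10⁻⁵
Q = 5.5×10⁻⁵ < Keq = 1.4×10⁻⁴, so the forward reaction proceeds.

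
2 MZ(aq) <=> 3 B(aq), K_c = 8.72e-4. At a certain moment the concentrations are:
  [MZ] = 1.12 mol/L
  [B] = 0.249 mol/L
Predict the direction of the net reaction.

to the left

Q_c = [B]³ / [MZ]² = (0.249)³ / (1.12)² = 0.0123
Q_c = 0.0123 > K_c = 8.72e-4, so the reverse reaction proceeds.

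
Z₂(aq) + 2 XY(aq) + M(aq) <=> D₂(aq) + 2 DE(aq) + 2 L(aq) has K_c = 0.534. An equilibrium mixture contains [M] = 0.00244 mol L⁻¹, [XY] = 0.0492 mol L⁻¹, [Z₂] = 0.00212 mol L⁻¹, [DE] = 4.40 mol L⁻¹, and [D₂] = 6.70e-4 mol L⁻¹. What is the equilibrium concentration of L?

At equilibrium, K_c = [D₂]·[DE]²·[L]² / ([Z₂]·[XY]²·[M]) = 0.534.
(6.70e-4)·(4.40)²·([L])² / ((0.00212)·(0.0492)²·(0.00244)) = 0.534
[L]² = 5.15e-7 ⇒ [L] = 7.18e-4 mol L⁻¹

[L] = 7.18e-4 mol L⁻¹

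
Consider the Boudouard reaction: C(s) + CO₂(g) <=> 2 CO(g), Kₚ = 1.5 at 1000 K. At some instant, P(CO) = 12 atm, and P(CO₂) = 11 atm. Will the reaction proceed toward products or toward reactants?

(C is a pure solid — omitted from Qₚ.)
Qₚ = P(CO)² / P(CO₂) = (12)² / (11) = 13
Qₚ = 13 > Kₚ = 1.5, so the reverse reaction proceeds.

toward reactants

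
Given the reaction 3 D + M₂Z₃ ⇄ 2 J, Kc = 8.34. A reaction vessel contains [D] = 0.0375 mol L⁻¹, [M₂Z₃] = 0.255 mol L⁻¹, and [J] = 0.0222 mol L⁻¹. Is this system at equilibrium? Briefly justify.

Qc = [J]² / ([D]³·[M₂Z₃]) = (0.0222)² / ((0.0375)³·(0.255)) = 36.6
Qc = 36.6 > Kc = 8.34: net reverse reaction.

no; Q > K, reaction proceeds in reverse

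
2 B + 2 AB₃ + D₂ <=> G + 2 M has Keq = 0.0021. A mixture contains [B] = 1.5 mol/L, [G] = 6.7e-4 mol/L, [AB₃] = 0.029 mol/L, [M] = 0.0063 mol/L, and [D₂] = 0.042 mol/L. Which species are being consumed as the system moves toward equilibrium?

Q = [G]·[M]² / ([B]²·[AB₃]²·[D₂]) = (6.7e-4)·(0.0063)² / ((1.5)²·(0.029)²·(0.042)) = 3.3e-4
Q = 3.3e-4 < Keq = 0.0021: net forward reaction.

B, AB₃, D₂ (reactants)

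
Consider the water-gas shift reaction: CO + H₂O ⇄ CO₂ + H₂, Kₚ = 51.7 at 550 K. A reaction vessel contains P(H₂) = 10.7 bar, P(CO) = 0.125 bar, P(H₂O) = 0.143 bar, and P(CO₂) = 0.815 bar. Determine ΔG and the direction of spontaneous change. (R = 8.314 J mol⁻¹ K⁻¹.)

Qₚ = P(CO₂)·P(H₂) / (P(CO)·P(H₂O)) = (0.815)·(10.7) / ((0.125)·(0.143)) = 488
ΔG = RT ln(Qₚ/Kₚ) = (8.314 J mol⁻¹ K⁻¹)(550 K) × ln(488/51.7)
   = (4.573 kJ/mol)(2.245) = 10.3 kJ/mol
ΔG > 0, so the forward reaction is non-spontaneous (proceeds in reverse).

ΔG = 10.3 kJ/mol; the forward reaction is non-spontaneous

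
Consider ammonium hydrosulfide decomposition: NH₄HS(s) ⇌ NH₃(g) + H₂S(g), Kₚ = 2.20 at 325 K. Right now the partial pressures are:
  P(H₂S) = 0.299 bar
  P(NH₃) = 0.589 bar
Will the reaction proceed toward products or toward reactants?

(NH₄HS is a pure solid — omitted from Qₚ.)
Qₚ = P(NH₃)·P(H₂S) = (0.589)·(0.299) = 0.176
Qₚ = 0.176 < Kₚ = 2.20, so the forward reaction proceeds.

toward products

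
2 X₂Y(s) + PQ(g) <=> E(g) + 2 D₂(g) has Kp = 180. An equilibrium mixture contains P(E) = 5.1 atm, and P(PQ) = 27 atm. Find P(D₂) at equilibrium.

(X₂Y is a pure solid — omitted from Kp.)
At equilibrium, Kp = P(E)·P(D₂)² / P(PQ) = 180.
(5.1)·(P(D₂))² / (27) = 180
P(D₂)² = 953 ⇒ P(D₂) = 31 atm

P(D₂) = 31 atm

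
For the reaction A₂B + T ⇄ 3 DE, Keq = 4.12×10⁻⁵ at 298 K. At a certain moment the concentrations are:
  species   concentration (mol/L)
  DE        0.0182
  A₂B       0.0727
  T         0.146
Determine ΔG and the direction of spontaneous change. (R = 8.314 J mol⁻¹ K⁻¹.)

ΔG = 6.50 kJ/mol; the forward reaction is non-spontaneous

Q = [DE]³ / ([A₂B]·[T]) = (0.0182)³ / ((0.0727)·(0.146)) = 5.68×10⁻⁴
ΔG = RT ln(Q/Keq) = (8.314 J mol⁻¹ K⁻¹)(298 K) × ln(5.68×10⁻⁴/4.12×10⁻⁵)
   = (2.478 kJ/mol)(2.624) = 6.50 kJ/mol
ΔG > 0, so the forward reaction is non-spontaneous (proceeds in reverse).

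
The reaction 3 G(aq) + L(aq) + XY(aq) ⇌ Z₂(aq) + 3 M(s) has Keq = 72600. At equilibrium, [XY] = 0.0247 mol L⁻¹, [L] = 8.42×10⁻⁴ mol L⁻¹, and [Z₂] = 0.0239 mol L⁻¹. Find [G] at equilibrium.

(M is a pure solid — omitted from Keq.)
At equilibrium, Keq = [Z₂] / ([G]³·[L]·[XY]) = 72600.
(0.0239) / (([G])³·(8.42×10⁻⁴)·(0.0247)) = 72600
[G]³ = 0.0158 ⇒ [G] = 0.251 mol L⁻¹

[G] = 0.251 mol L⁻¹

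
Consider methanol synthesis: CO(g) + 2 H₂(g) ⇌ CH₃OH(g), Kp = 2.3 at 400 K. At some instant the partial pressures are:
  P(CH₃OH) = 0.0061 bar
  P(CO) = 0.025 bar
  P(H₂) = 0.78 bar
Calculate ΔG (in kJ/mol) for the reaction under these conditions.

ΔG = -5.81 kJ/mol

Qp = P(CH₃OH) / (P(CO)·P(H₂)²) = (0.0061) / ((0.025)·(0.78)²) = 0.401
ΔG = RT ln(Qp/Kp) = (8.314 J mol⁻¹ K⁻¹)(400 K) × ln(0.401/2.3)
   = (3.326 kJ/mol)(-1.747) = -5.81 kJ/mol
ΔG < 0, so the forward reaction is spontaneous (proceeds forward).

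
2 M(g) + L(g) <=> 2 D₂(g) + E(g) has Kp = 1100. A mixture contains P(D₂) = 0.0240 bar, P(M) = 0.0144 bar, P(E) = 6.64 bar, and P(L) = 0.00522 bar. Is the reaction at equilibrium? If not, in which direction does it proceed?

in the reverse direction

Qp = P(D₂)²·P(E) / (P(M)²·P(L)) = (0.0240)²·(6.64) / ((0.0144)²·(0.00522)) = 3530
Qp = 3530 > Kp = 1100, so the reverse reaction proceeds.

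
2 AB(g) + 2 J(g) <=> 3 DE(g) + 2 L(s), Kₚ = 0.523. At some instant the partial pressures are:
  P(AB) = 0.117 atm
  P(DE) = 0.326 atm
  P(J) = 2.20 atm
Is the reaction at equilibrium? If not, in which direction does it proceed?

(L is a pure solid — omitted from Qₚ.)
Qₚ = P(DE)³ / (P(AB)²·P(J)²) = (0.326)³ / ((0.117)²·(2.20)²) = 0.523
Qₚ = 0.523 = Kₚ, so the system is already at equilibrium.

at equilibrium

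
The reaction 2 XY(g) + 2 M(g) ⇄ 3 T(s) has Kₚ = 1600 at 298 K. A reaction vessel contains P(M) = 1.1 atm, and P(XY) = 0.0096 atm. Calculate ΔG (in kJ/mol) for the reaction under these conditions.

(T is a pure solid — omitted from Qₚ.)
Qₚ = 1 / (P(XY)²·P(M)²) = 1 / ((0.0096)²·(1.1)²) = 8970
ΔG = RT ln(Qₚ/Kₚ) = (8.314 J mol⁻¹ K⁻¹)(298 K) × ln(8970/1600)
   = (2.478 kJ/mol)(1.724) = 4.27 kJ/mol
ΔG > 0, so the forward reaction is non-spontaneous (proceeds in reverse).

ΔG = 4.27 kJ/mol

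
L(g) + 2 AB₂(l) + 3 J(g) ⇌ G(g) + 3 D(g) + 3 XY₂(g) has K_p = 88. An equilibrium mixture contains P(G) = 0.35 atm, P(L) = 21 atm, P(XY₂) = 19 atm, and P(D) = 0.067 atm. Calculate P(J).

(AB₂ is a pure liquid — omitted from K_p.)
At equilibrium, K_p = P(G)·P(D)³·P(XY₂)³ / (P(L)·P(J)³) = 88.
(0.35)·(0.067)³·(19)³ / ((21)·(P(J))³) = 88
P(J)³ = 3.91×10⁻⁴ ⇒ P(J) = 0.073 atm

P(J) = 0.073 atm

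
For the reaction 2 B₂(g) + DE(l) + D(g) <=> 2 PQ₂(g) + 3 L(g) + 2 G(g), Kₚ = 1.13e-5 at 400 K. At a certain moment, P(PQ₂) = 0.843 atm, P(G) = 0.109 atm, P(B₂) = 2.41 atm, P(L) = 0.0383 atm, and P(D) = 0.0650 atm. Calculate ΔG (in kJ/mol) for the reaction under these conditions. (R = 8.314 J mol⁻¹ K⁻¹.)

ΔG = -7.30 kJ/mol

(DE is a pure liquid — omitted from Qₚ.)
Qₚ = P(PQ₂)²·P(L)³·P(G)² / (P(B₂)²·P(D)) = (0.843)²·(0.0383)³·(0.109)² / ((2.41)²·(0.0650)) = 1.26e-6
ΔG = RT ln(Qₚ/Kₚ) = (8.314 J mol⁻¹ K⁻¹)(400 K) × ln(1.26e-6/1.13e-5)
   = (3.326 kJ/mol)(-2.194) = -7.30 kJ/mol
ΔG < 0, so the forward reaction is spontaneous (proceeds forward).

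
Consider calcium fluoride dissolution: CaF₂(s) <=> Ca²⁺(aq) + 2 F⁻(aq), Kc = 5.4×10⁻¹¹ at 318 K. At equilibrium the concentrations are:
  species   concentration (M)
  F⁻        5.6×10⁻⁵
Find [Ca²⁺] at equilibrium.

[Ca²⁺] = 0.017 M

(CaF₂ is a pure solid — omitted from Kc.)
At equilibrium, Kc = [Ca²⁺]·[F⁻]² = 5.4×10⁻¹¹.
([Ca²⁺])·(5.6×10⁻⁵)² = 5.4×10⁻¹¹
[Ca²⁺] = 0.0172 = 0.017 M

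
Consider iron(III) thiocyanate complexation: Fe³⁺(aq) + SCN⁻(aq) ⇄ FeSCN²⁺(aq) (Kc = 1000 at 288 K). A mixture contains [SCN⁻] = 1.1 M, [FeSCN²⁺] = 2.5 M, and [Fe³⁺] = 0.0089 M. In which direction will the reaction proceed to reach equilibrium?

forward (toward products)

Qc = [FeSCN²⁺] / ([Fe³⁺]·[SCN⁻]) = (2.5) / ((0.0089)·(1.1)) = 260
Qc = 260 < Kc = 1000, so the forward reaction proceeds.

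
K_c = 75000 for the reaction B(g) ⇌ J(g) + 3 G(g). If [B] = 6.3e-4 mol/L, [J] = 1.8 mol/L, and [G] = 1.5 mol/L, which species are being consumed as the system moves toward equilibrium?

B (reactants)

Q_c = [J]·[G]³ / [B] = (1.8)·(1.5)³ / (6.3e-4) = 9600
Q_c = 9600 < K_c = 75000: net forward reaction.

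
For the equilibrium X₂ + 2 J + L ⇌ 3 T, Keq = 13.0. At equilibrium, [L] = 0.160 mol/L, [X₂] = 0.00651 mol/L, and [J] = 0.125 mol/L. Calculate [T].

At equilibrium, Keq = [T]³ / ([X₂]·[J]²·[L]) = 13.0.
([T])³ / ((0.00651)·(0.125)²·(0.160)) = 13.0
[T]³ = 2.12e-4 ⇒ [T] = 0.0596 mol/L

[T] = 0.0596 mol/L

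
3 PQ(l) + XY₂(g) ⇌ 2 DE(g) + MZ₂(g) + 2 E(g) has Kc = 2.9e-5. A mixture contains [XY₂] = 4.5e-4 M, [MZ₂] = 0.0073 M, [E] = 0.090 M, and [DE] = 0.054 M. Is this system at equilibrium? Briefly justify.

(PQ is a pure liquid — omitted from Qc.)
Qc = [DE]²·[MZ₂]·[E]² / [XY₂] = (0.054)²·(0.0073)·(0.090)² / (4.5e-4) = 3.8e-4
Qc = 3.8e-4 > Kc = 2.9e-5: net reverse reaction.

no; Q > K, reaction proceeds in reverse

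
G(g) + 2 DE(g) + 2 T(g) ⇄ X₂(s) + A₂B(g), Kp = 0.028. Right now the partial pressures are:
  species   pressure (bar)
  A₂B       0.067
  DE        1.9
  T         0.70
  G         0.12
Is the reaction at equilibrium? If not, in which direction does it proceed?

(X₂ is a pure solid — omitted from Qp.)
Qp = P(A₂B) / (P(G)·P(DE)²·P(T)²) = (0.067) / ((0.12)·(1.9)²·(0.70)²) = 0.32
Qp = 0.32 > Kp = 0.028, so the reverse reaction proceeds.

in the reverse direction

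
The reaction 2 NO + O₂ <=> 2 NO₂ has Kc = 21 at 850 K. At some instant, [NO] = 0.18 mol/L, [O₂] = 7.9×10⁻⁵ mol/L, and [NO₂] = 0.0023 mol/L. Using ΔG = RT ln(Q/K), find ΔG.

ΔG = -16.4 kJ/mol

Qc = [NO₂]² / ([NO]²·[O₂]) = (0.0023)² / ((0.18)²·(7.9×10⁻⁵)) = 2.07
ΔG = RT ln(Qc/Kc) = (8.314 J mol⁻¹ K⁻¹)(850 K) × ln(2.07/21)
   = (7.067 kJ/mol)(-2.317) = -16.4 kJ/mol
ΔG < 0, so the forward reaction is spontaneous (proceeds forward).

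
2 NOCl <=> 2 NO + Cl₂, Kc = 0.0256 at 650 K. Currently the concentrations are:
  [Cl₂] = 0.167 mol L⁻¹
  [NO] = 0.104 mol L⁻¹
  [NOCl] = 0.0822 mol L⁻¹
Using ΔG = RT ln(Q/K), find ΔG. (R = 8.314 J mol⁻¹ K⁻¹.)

Qc = [NO]²·[Cl₂] / [NOCl]² = (0.104)²·(0.167) / (0.0822)² = 0.267
ΔG = RT ln(Qc/Kc) = (8.314 J mol⁻¹ K⁻¹)(650 K) × ln(0.267/0.0256)
   = (5.404 kJ/mol)(2.345) = 12.7 kJ/mol
ΔG > 0, so the forward reaction is non-spontaneous (proceeds in reverse).

ΔG = 12.7 kJ/mol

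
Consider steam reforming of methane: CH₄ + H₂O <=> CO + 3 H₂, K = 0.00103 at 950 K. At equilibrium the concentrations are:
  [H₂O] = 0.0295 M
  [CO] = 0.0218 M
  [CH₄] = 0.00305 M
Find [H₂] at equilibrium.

[H₂] = 0.0162 M

At equilibrium, K = [CO]·[H₂]³ / ([CH₄]·[H₂O]) = 0.00103.
(0.0218)·([H₂])³ / ((0.00305)·(0.0295)) = 0.00103
[H₂]³ = 4.25e-6 ⇒ [H₂] = 0.0162 M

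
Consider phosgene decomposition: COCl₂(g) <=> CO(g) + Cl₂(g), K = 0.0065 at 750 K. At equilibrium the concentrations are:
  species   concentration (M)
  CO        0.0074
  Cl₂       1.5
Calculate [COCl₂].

At equilibrium, K = [CO]·[Cl₂] / [COCl₂] = 0.0065.
(0.0074)·(1.5) / ([COCl₂]) = 0.0065
[COCl₂] = 1.71 = 1.7 M

[COCl₂] = 1.7 M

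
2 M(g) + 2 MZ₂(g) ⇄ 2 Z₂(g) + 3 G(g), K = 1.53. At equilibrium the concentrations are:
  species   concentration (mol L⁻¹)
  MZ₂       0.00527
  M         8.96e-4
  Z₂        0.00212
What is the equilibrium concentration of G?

[G] = 0.0197 mol L⁻¹

At equilibrium, K = [Z₂]²·[G]³ / ([M]²·[MZ₂]²) = 1.53.
(0.00212)²·([G])³ / ((8.96e-4)²·(0.00527)²) = 1.53
[G]³ = 7.59e-6 ⇒ [G] = 0.0197 mol L⁻¹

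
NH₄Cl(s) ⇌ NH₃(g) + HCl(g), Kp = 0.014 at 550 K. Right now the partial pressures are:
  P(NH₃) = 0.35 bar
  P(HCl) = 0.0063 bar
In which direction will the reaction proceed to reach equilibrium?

in the forward direction

(NH₄Cl is a pure solid — omitted from Qp.)
Qp = P(NH₃)·P(HCl) = (0.35)·(0.0063) = 0.0022
Qp = 0.0022 < Kp = 0.014, so the forward reaction proceeds.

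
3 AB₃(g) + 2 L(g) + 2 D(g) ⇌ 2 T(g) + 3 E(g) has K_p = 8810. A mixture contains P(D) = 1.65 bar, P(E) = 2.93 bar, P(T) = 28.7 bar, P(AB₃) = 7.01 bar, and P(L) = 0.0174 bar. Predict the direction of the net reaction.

in the reverse direction

Q_p = P(T)²·P(E)³ / (P(AB₃)³·P(L)²·P(D)²) = (28.7)²·(2.93)³ / ((7.01)³·(0.0174)²·(1.65)²) = 73000
Q_p = 73000 > K_p = 8810, so the reverse reaction proceeds.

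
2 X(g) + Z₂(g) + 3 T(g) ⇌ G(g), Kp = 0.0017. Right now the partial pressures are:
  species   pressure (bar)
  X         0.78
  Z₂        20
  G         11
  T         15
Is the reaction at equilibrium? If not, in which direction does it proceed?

to the right

Qp = P(G) / (P(X)²·P(Z₂)·P(T)³) = (11) / ((0.78)²·(20)·(15)³) = 2.7e-4
Qp = 2.7e-4 < Kp = 0.0017, so the forward reaction proceeds.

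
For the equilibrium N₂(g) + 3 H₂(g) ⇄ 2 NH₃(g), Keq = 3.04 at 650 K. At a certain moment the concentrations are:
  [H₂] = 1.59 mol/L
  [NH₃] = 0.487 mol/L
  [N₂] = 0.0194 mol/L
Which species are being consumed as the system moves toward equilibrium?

none (at equilibrium)

Q = [NH₃]² / ([N₂]·[H₂]³) = (0.487)² / ((0.0194)·(1.59)³) = 3.04
Q = 3.04 = Keq; the system is at equilibrium.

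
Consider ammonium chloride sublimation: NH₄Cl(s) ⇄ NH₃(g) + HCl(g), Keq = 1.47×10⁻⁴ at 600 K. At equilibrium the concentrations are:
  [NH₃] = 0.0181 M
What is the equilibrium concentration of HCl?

[HCl] = 0.00812 M

(NH₄Cl is a pure solid — omitted from Keq.)
At equilibrium, Keq = [NH₃]·[HCl] = 1.47×10⁻⁴.
(0.0181)·([HCl]) = 1.47×10⁻⁴
[HCl] = 0.00812 M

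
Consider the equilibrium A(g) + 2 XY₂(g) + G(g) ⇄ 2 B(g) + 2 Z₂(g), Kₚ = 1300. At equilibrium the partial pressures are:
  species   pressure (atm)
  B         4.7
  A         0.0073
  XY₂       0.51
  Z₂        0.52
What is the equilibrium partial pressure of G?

P(G) = 2.4 atm

At equilibrium, Kₚ = P(B)²·P(Z₂)² / (P(A)·P(XY₂)²·P(G)) = 1300.
(4.7)²·(0.52)² / ((0.0073)·(0.51)²·(P(G))) = 1300
P(G) = 2.42 = 2.4 atm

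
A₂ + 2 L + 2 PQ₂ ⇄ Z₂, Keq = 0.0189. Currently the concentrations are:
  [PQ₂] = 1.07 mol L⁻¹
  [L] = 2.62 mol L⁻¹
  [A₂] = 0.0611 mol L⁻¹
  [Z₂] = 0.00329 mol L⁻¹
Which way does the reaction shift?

Q = [Z₂] / ([A₂]·[L]²·[PQ₂]²) = (0.00329) / ((0.0611)·(2.62)²·(1.07)²) = 0.00685
Q = 0.00685 < Keq = 0.0189, so the forward reaction proceeds.

in the forward direction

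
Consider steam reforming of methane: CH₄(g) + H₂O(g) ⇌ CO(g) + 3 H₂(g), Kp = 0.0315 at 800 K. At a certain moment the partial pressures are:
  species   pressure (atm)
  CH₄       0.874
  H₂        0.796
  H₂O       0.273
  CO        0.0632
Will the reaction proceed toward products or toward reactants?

Qp = P(CO)·P(H₂)³ / (P(CH₄)·P(H₂O)) = (0.0632)·(0.796)³ / ((0.874)·(0.273)) = 0.134
Qp = 0.134 > Kp = 0.0315, so the reverse reaction proceeds.

reverse (toward reactants)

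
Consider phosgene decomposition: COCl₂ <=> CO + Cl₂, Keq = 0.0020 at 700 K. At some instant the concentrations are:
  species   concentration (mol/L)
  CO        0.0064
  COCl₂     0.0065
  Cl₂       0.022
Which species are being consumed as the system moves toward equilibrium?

Q = [CO]·[Cl₂] / [COCl₂] = (0.0064)·(0.022) / (0.0065) = 0.022
Q = 0.022 > Keq = 0.0020: net reverse reaction.

CO, Cl₂ (products)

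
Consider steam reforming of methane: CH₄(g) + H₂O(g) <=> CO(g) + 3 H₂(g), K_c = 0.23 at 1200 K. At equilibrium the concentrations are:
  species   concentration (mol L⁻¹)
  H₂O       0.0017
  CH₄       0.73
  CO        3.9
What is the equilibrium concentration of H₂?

[H₂] = 0.042 mol L⁻¹

At equilibrium, K_c = [CO]·[H₂]³ / ([CH₄]·[H₂O]) = 0.23.
(3.9)·([H₂])³ / ((0.73)·(0.0017)) = 0.23
[H₂]³ = 7.32×10⁻⁵ ⇒ [H₂] = 0.042 mol L⁻¹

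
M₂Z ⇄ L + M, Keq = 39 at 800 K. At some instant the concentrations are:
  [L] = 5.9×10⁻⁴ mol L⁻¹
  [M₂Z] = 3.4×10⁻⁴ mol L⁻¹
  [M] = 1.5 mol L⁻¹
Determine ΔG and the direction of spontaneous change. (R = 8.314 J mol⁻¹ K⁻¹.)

Q = [L]·[M] / [M₂Z] = (5.9×10⁻⁴)·(1.5) / (3.4×10⁻⁴) = 2.60
ΔG = RT ln(Q/Keq) = (8.314 J mol⁻¹ K⁻¹)(800 K) × ln(2.60/39)
   = (6.651 kJ/mol)(-2.708) = -18.0 kJ/mol
ΔG < 0, so the forward reaction is spontaneous (proceeds forward).

ΔG = -18.0 kJ/mol; the forward reaction is spontaneous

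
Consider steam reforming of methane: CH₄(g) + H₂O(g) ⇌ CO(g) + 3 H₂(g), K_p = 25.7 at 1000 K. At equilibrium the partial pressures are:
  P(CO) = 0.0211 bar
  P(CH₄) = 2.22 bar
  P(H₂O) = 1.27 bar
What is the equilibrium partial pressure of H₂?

At equilibrium, K_p = P(CO)·P(H₂)³ / (P(CH₄)·P(H₂O)) = 25.7.
(0.0211)·(P(H₂))³ / ((2.22)·(1.27)) = 25.7
P(H₂)³ = 3430 ⇒ P(H₂) = 15.1 bar

P(H₂) = 15.1 bar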